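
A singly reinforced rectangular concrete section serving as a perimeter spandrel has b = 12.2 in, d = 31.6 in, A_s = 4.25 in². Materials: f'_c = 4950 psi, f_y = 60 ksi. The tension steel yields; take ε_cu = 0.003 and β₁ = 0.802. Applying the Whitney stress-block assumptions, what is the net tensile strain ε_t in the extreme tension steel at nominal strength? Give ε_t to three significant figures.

a = A_s f_y/(0.85 f'_c b) = 4.968 in.
β₁ = 0.802, so c = a/β₁ = 4.968/0.802 = 6.195 in.
From the linear strain diagram with ε_cu = 0.003: ε_t = 0.003 (d − c)/c = 0.003 × (31.6 − 6.195)/6.195 = 0.0123.
Since ε_t ≥ 0.005, the section is tension-controlled.

ε_t ≈ 0.0123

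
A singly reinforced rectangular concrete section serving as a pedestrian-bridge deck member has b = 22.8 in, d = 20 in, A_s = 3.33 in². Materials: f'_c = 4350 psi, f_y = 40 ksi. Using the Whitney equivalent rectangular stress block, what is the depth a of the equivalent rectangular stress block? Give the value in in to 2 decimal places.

T = A_s f_y = 3.33 × 40 = 133.2 kips.
a = T/(0.85 f'_c b) = 133.2/(0.85 × 4.35 × 22.8) = 1.58 in.

a ≈ 1.58 in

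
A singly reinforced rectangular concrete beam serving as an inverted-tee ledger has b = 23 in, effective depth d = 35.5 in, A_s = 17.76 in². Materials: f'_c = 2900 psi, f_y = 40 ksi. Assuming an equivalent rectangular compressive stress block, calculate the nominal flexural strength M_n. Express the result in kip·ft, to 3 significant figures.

T = A_s f_y = 17.76 × 40 = 710.4 kips.
a = T/(0.85 f'_c b) = 710.4/(0.85 × 2.9 × 23) = 12.530 in.
M_n = T(d − a/2) = 710.4 × (35.5 − 6.265) = 20768.5 kip·in = 20768.5/12 = 1730.71 kip·ft.

M_n ≈ 1730 kip·ft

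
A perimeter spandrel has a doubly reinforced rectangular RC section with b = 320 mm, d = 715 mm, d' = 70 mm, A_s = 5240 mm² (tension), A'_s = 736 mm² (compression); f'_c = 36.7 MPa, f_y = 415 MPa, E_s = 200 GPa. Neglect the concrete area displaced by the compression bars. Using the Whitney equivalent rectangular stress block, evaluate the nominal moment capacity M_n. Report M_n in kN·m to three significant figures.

M_n ≈ 1360 kN·m

Assume both tension and compression steel yield.
Net tension couple steel: A_s − A'_s = 4504 mm².
a = (A_s − A'_s) f_y / (0.85 f'_c b) = 1869160/(0.85 × 36.7 × 320) = 187.25 mm.
c = a/β₁ = 187.25/0.788 = 237.63 mm; ε'_s = 0.003(c − d')/c = 0.0021 ≥ f_y/E_s = 0.0021, so compression steel does yield.
M_n = (A_s − A'_s) f_y (d − a/2) + A'_s f_y (d − d') = [1869160 × (715 − 93.625) + 305440 × (715 − 70)] × 10⁻⁶ = 1161.45 + 197.01 = 1358.46 kN·m.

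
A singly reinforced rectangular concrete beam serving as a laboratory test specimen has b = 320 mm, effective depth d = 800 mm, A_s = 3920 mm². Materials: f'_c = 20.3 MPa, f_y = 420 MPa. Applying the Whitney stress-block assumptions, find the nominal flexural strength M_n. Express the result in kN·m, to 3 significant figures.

M_n ≈ 1070 kN·m

T = A_s f_y = 3920 × 420 = 1646400 N = 1646.4 kN.
From C = T: a = T/(0.85 f'_c b) = 1646400/(0.85 × 20.3 × 320) = 298.17 mm.
M_n = T(d − a/2) = 1646.4 kN × (800 − 149.085) mm = 1071.67 kN·m.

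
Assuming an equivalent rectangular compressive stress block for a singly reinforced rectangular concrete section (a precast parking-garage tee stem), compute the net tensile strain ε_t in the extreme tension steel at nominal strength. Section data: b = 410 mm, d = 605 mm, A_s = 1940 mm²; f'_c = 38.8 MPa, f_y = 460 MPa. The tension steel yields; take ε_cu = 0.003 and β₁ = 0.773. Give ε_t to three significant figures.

a = A_s f_y/(0.85 f'_c b) = 66.00 mm.
β₁ = 0.773, so c = a/β₁ = 66.00/0.773 = 85.38 mm.
From the linear strain diagram with ε_cu = 0.003: ε_t = 0.003 (d − c)/c = 0.003 × (605 − 85.38)/85.38 = 0.0183.
Since ε_t ≥ 0.005, the section is tension-controlled.

ε_t ≈ 0.0183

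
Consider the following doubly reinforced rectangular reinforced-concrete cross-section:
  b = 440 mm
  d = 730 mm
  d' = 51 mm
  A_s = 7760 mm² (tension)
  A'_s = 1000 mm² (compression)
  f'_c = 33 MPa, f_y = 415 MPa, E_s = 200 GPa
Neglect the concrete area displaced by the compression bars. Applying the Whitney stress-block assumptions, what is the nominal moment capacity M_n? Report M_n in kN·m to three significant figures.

M_n ≈ 2010 kN·m

Assume both tension and compression steel yield.
Net tension couple steel: A_s − A'_s = 6760 mm².
a = (A_s − A'_s) f_y / (0.85 f'_c b) = 2805400/(0.85 × 33 × 440) = 227.31 mm.
c = a/β₁ = 227.31/0.814 = 279.25 mm; ε'_s = 0.003(c − d')/c = 0.0025 ≥ f_y/E_s = 0.0021, so compression steel does yield.
M_n = (A_s − A'_s) f_y (d − a/2) + A'_s f_y (d − d') = [2805400 × (730 − 113.655) + 415000 × (730 − 51)] × 10⁻⁶ = 1729.09 + 281.79 = 2010.88 kN·m.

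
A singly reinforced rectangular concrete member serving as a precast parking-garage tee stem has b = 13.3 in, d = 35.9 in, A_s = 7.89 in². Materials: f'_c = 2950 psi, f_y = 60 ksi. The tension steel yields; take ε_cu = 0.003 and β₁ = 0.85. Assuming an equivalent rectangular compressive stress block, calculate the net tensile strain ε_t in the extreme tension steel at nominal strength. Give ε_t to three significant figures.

a = A_s f_y/(0.85 f'_c b) = 14.195 in.
β₁ = 0.85, so c = a/β₁ = 14.195/0.85 = 16.700 in.
From the linear strain diagram with ε_cu = 0.003: ε_t = 0.003 (d − c)/c = 0.003 × (35.9 − 16.700)/16.700 = 0.00345.
ε_t < 0.004 — the section is over-reinforced for flexure under ACI limits.

ε_t ≈ 0.00345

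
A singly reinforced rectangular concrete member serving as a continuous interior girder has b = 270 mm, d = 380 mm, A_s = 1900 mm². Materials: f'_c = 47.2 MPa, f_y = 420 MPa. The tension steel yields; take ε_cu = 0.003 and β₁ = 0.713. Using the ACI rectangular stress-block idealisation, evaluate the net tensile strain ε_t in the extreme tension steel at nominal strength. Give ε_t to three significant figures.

ε_t ≈ 0.00803

a = A_s f_y/(0.85 f'_c b) = 73.67 mm.
β₁ = 0.713, so c = a/β₁ = 73.67/0.713 = 103.32 mm.
From the linear strain diagram with ε_cu = 0.003: ε_t = 0.003 (d − c)/c = 0.003 × (380 − 103.32)/103.32 = 0.00803.
Since ε_t ≥ 0.005, the section is tension-controlled.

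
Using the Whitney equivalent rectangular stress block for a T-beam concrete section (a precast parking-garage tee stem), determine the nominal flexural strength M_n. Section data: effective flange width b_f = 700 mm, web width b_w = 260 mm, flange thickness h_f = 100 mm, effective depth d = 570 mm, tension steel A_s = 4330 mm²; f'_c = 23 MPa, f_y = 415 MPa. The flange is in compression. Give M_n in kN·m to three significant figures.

Tension: T = A_s f_y = 4330 × 415 = 1796950 N.
Try a within the flange: a = T/(0.85 f'_c b_f) = 1796950/(0.85 × 23 × 700) = 131.31 mm.
a = 131.31 > h_f = 100 mm: the block extends into the web. Split into flange-overhang and web parts.
C_f = 0.85 f'_c (b_f − b_w) h_f = 0.85 × 23 × (700 − 260) × 100 = 860200 N.
Remaining web compression depth: a_w = (T − C_f)/(0.85 f'_c b_w) = (1796950 − 860200)/(0.85 × 23 × 260) = 184.29 mm.
M_n = C_f(d − h_f/2) + (T − C_f)(d − a_w/2) = 860200 × (570 − 50) + 936750 × (570 − 92.145) = 447.30 + 447.63 = 894.93 × 10⁶ N·mm.
M_n = 894.93 kN·m.

M_n ≈ 895 kN·m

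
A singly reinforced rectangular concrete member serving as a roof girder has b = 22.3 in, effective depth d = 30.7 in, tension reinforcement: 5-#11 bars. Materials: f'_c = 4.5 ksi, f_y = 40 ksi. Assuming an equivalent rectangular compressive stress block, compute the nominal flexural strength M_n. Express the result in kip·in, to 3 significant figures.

M_n ≈ 9010 kip·in

A_s = 5 × 1.56 = 7.8 in².
T = A_s f_y = 7.8 × 40 = 312 kips.
a = T/(0.85 f'_c b) = 312/(0.85 × 4.5 × 22.3) = 3.658 in.
M_n = T(d − a/2) = 312 × (30.7 − 1.829) = 9007.8 kip·in.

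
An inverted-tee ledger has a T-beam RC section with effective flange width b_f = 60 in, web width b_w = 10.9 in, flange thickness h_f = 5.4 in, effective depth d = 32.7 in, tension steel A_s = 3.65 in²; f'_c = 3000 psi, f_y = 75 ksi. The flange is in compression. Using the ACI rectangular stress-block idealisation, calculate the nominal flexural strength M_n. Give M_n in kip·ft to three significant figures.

M_n ≈ 726 kip·ft

Tension: T = A_s f_y = 3.65 × 75 = 273.75 kips.
Try a within the flange: a = T/(0.85 f'_c b_f) = 273.75/(0.85 × 3 × 60) = 1.789 in.
Since a = 1.789 ≤ h_f = 5.4 in, the stress block lies entirely in the flange; analyse as a rectangular beam of width b_f.
M_n = T(d − a/2) = 273.75 × (32.7 − 0.8945) = 8706.8 kip·in.
M_n = 8706.8/12 = 725.57 kip·ft.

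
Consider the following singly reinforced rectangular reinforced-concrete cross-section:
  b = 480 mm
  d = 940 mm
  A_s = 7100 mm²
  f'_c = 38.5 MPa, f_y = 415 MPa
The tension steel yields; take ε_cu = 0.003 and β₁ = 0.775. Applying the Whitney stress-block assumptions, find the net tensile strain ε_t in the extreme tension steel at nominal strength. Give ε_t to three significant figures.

a = A_s f_y/(0.85 f'_c b) = 187.58 mm.
β₁ = 0.775, so c = a/β₁ = 187.58/0.775 = 242.04 mm.
From the linear strain diagram with ε_cu = 0.003: ε_t = 0.003 (d − c)/c = 0.003 × (940 − 242.04)/242.04 = 0.00865.
Since ε_t ≥ 0.005, the section is tension-controlled.

ε_t ≈ 0.00865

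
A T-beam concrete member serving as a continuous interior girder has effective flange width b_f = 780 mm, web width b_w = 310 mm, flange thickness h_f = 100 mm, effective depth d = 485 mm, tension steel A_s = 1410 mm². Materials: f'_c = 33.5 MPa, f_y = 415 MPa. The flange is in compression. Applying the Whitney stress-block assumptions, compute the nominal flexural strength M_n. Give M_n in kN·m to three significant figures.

Tension: T = A_s f_y = 1410 × 415 = 585150 N.
Try a within the flange: a = T/(0.85 f'_c b_f) = 585150/(0.85 × 33.5 × 780) = 26.35 mm.
Since a = 26.35 ≤ h_f = 100 mm, the stress block lies entirely in the flange; analyse as a rectangular beam of width b_f.
M_n = T(d − a/2) = 585150 × (485 − 13.175) = 276.09 × 10⁶ N·mm.
M_n = 276.09 kN·m.

M_n ≈ 276 kN·m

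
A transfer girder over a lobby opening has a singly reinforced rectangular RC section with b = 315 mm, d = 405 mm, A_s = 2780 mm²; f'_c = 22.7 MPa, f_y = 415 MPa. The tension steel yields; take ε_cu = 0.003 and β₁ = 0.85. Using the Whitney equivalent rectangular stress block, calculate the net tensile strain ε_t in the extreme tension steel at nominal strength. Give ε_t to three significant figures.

a = A_s f_y/(0.85 f'_c b) = 189.82 mm.
β₁ = 0.85, so c = a/β₁ = 189.82/0.85 = 223.32 mm.
From the linear strain diagram with ε_cu = 0.003: ε_t = 0.003 (d − c)/c = 0.003 × (405 − 223.32)/223.32 = 0.00244.
ε_t < 0.004 — the section is over-reinforced for flexure under ACI limits.

ε_t ≈ 0.00244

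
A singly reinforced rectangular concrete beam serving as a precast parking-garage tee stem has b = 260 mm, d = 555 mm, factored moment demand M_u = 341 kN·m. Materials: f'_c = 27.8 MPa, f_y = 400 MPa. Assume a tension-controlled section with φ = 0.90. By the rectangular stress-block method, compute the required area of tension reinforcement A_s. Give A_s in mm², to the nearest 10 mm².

A_s ≈ 1920 mm²

M_n = M_u/φ = 341/0.90 = 378.889 kN·m.
With M_n = 0.85 f'_c a b (d − a/2), solve the quadratic for a:
a = d − √(d² − 2M_n/(0.85 f'_c b)) = 555 − √(555² − 2 × 378.889×10⁶/(0.85 × 27.8 × 260)) = 125.25 mm.
A_s = 0.85 f'_c a b / f_y = 0.85 × 27.8 × 125.25 × 260 / 400 = 1923.8 mm².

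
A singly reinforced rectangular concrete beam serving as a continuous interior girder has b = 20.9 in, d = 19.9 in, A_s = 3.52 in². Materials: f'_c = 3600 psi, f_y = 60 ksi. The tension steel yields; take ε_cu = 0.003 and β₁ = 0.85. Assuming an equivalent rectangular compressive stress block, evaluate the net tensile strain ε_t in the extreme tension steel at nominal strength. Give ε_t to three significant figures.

ε_t ≈ 0.0124

a = A_s f_y/(0.85 f'_c b) = 3.302 in.
β₁ = 0.85, so c = a/β₁ = 3.302/0.85 = 3.885 in.
From the linear strain diagram with ε_cu = 0.003: ε_t = 0.003 (d − c)/c = 0.003 × (19.9 − 3.885)/3.885 = 0.0124.
Since ε_t ≥ 0.005, the section is tension-controlled.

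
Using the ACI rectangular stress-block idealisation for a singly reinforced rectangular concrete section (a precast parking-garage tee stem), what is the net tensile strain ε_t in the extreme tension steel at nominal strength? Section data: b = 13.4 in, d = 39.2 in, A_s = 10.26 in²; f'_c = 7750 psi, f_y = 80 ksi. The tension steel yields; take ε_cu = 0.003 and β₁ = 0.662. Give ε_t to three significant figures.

ε_t ≈ 0.00537

a = A_s f_y/(0.85 f'_c b) = 9.298 in.
β₁ = 0.662, so c = a/β₁ = 9.298/0.662 = 14.045 in.
From the linear strain diagram with ε_cu = 0.003: ε_t = 0.003 (d − c)/c = 0.003 × (39.2 − 14.045)/14.045 = 0.00537.
Since ε_t ≥ 0.005, the section is tension-controlled.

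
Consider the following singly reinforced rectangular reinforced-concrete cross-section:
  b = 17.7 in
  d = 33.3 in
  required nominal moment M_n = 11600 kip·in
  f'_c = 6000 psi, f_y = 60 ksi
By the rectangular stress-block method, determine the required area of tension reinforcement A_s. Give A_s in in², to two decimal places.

A_s ≈ 6.19 in²

From M_n = 0.85 f'_c a b (d − a/2):
a = d − √(d² − 2M_n/(0.85 f'_c b)) = 33.3 − √(33.3² − 2 × 11600/(0.85 × 6 × 17.7)) = 4.113 in.
A_s = 0.85 f'_c a b / f_y = 0.85 × 6 × 4.113 × 17.7 / 60 = 6.188 in².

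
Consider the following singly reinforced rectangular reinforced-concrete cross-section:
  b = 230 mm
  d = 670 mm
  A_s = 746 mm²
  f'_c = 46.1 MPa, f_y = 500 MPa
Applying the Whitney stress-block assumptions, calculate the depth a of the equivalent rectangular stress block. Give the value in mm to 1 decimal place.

T = A_s f_y = 746 × 500 = 373000 N = 373 kN.
Setting C = 0.85 f'_c a b equal to T: a = 373000/(0.85 × 46.1 × 230) = 41.4 mm.

a ≈ 41.4 mm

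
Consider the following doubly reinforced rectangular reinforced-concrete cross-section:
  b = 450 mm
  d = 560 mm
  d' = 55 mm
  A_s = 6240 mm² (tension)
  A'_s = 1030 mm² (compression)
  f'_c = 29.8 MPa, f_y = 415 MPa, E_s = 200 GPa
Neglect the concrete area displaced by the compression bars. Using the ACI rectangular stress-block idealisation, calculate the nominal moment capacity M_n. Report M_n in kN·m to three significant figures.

Assume both tension and compression steel yield.
Net tension couple steel: A_s − A'_s = 5210 mm².
a = (A_s − A'_s) f_y / (0.85 f'_c b) = 2162150/(0.85 × 29.8 × 450) = 189.69 mm.
c = a/β₁ = 189.69/0.837 = 226.63 mm; ε'_s = 0.003(c − d')/c = 0.0023 ≥ f_y/E_s = 0.0021, so compression steel does yield.
M_n = (A_s − A'_s) f_y (d − a/2) + A'_s f_y (d − d') = [2162150 × (560 − 94.845) + 427450 × (560 − 55)] × 10⁻⁶ = 1005.73 + 215.86 = 1221.59 kN·m.

M_n ≈ 1220 kN·m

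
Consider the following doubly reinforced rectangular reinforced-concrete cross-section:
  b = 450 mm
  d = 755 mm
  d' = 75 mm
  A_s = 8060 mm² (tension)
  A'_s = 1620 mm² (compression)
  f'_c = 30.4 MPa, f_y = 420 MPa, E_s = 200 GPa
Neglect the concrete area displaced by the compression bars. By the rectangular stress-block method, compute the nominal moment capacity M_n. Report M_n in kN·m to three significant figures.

M_n ≈ 2190 kN·m

Assume both tension and compression steel yield.
Net tension couple steel: A_s − A'_s = 6440 mm².
a = (A_s − A'_s) f_y / (0.85 f'_c b) = 2704800/(0.85 × 30.4 × 450) = 232.61 mm.
c = a/β₁ = 232.61/0.833 = 279.24 mm; ε'_s = 0.003(c − d')/c = 0.0022 ≥ f_y/E_s = 0.0021, so compression steel does yield.
M_n = (A_s − A'_s) f_y (d − a/2) + A'_s f_y (d − d') = [2704800 × (755 − 116.305) + 680400 × (755 − 75)] × 10⁻⁶ = 1727.54 + 462.67 = 2190.21 kN·m.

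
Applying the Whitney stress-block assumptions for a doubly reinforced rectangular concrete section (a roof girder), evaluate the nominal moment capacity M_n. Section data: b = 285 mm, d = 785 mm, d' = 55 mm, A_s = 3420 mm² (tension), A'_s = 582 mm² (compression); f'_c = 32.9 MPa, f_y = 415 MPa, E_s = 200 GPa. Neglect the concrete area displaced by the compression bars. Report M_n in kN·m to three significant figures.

M_n ≈ 1010 kN·m

Assume both tension and compression steel yield.
Net tension couple steel: A_s − A'_s = 2838 mm².
a = (A_s − A'_s) f_y / (0.85 f'_c b) = 1177770/(0.85 × 32.9 × 285) = 147.77 mm.
c = a/β₁ = 147.77/0.815 = 181.31 mm; ε'_s = 0.003(c − d')/c = 0.0021 ≥ f_y/E_s = 0.0021, so compression steel does yield.
M_n = (A_s − A'_s) f_y (d − a/2) + A'_s f_y (d − d') = [1177770 × (785 − 73.885) + 241530 × (785 − 55)] × 10⁻⁶ = 837.53 + 176.32 = 1013.85 kN·m.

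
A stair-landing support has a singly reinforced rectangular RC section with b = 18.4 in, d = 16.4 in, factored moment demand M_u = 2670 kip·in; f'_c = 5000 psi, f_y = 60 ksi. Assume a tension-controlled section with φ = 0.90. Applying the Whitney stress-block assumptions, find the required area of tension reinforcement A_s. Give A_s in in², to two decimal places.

A_s ≈ 3.26 in²

M_n = M_u/φ = 2670/0.90 = 2966.67 kip·in.
From M_n = 0.85 f'_c a b (d − a/2):
a = d − √(d² − 2M_n/(0.85 f'_c b)) = 16.4 − √(16.4² − 2 × 2966.67/(0.85 × 5 × 18.4)) = 2.504 in.
A_s = 0.85 f'_c a b / f_y = 0.85 × 5 × 2.504 × 18.4 / 60 = 3.264 in².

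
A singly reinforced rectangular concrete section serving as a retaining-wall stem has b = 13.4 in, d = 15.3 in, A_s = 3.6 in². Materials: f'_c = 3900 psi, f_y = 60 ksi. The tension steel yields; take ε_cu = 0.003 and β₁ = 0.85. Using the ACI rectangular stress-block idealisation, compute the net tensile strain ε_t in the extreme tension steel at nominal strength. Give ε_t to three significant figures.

a = A_s f_y/(0.85 f'_c b) = 4.863 in.
β₁ = 0.85, so c = a/β₁ = 4.863/0.85 = 5.721 in.
From the linear strain diagram with ε_cu = 0.003: ε_t = 0.003 (d − c)/c = 0.003 × (15.3 − 5.721)/5.721 = 0.00502.
Since ε_t ≥ 0.005, the section is tension-controlled.

ε_t ≈ 0.00502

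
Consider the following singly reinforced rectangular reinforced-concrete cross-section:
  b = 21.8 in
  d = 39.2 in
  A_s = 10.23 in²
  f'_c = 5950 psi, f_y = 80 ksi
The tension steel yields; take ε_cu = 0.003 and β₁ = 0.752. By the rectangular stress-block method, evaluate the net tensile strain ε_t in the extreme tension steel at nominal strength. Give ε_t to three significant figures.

ε_t ≈ 0.00891

a = A_s f_y/(0.85 f'_c b) = 7.423 in.
β₁ = 0.752, so c = a/β₁ = 7.423/0.752 = 9.871 in.
From the linear strain diagram with ε_cu = 0.003: ε_t = 0.003 (d − c)/c = 0.003 × (39.2 − 9.871)/9.871 = 0.00891.
Since ε_t ≥ 0.005, the section is tension-controlled.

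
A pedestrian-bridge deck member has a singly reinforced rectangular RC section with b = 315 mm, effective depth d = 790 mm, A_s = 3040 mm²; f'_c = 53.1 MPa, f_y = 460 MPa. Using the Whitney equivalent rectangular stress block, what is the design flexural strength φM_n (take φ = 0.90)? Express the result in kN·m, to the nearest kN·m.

φM_n ≈ 932 kN·m

T = A_s f_y = 3040 × 460 = 1398400 N = 1398.4 kN.
From C = T: a = T/(0.85 f'_c b) = 1398400/(0.85 × 53.1 × 315) = 98.36 mm.
M_n = T(d − a/2) = 1398.4 kN × (790 − 49.18) mm = 1035.96 kN·m.
φM_n = 0.90 × 1035.96 = 932.36 kN·m.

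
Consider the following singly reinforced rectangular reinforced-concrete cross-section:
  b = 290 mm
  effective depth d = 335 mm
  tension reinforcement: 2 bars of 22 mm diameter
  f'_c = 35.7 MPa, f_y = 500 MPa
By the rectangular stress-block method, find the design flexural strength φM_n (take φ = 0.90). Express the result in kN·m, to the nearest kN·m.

A_s = 2 × 380 = 760 mm².
T = A_s f_y = 760 × 500 = 380000 N = 380 kN.
From C = T: a = T/(0.85 f'_c b) = 380000/(0.85 × 35.7 × 290) = 43.18 mm.
M_n = T(d − a/2) = 380 kN × (335 − 21.59) mm = 119.10 kN·m.
φM_n = 0.90 × 119.10 = 107.19 kN·m.

φM_n ≈ 107 kN·m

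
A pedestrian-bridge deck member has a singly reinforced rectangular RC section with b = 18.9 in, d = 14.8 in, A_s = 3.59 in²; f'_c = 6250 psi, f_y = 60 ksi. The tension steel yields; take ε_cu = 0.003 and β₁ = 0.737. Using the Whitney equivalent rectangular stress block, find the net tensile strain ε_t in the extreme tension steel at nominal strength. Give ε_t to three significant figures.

a = A_s f_y/(0.85 f'_c b) = 2.145 in.
β₁ = 0.737, so c = a/β₁ = 2.145/0.737 = 2.910 in.
From the linear strain diagram with ε_cu = 0.003: ε_t = 0.003 (d − c)/c = 0.003 × (14.8 − 2.910)/2.910 = 0.0123.
Since ε_t ≥ 0.005, the section is tension-controlled.

ε_t ≈ 0.0123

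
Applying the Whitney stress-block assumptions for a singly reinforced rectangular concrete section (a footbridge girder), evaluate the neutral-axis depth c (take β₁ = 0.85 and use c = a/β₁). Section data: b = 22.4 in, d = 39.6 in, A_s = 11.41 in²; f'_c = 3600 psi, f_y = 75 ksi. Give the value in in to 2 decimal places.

T = A_s f_y = 11.41 × 75 = 855.75 kips.
a = T/(0.85 f'_c b) = 855.75/(0.85 × 3.6 × 22.4) = 12.4847 in.
With β₁ = 0.85, c = a/β₁ = 12.4847/0.85 = 14.69 in.

c ≈ 14.69 in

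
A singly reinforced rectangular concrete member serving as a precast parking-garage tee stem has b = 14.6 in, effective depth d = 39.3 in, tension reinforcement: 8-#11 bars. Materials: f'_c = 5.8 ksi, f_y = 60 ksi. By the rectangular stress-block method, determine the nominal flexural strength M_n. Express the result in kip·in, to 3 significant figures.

M_n ≈ 25500 kip·in

A_s = 8 × 1.56 = 12.48 in².
T = A_s f_y = 12.48 × 60 = 748.8 kips.
a = T/(0.85 f'_c b) = 748.8/(0.85 × 5.8 × 14.6) = 10.403 in.
M_n = T(d − a/2) = 748.8 × (39.3 − 5.2015) = 25533.0 kip·in.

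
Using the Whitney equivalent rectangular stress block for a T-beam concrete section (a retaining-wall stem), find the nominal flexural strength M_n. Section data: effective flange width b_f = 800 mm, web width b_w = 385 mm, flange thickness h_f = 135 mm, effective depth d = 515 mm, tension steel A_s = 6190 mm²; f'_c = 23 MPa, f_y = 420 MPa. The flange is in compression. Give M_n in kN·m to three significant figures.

Tension: T = A_s f_y = 6190 × 420 = 2599800 N.
Try a within the flange: a = T/(0.85 f'_c b_f) = 2599800/(0.85 × 23 × 800) = 166.23 mm.
a = 166.23 > h_f = 135 mm: the block extends into the web. Split into flange-overhang and web parts.
C_f = 0.85 f'_c (b_f − b_w) h_f = 0.85 × 23 × (800 − 385) × 135 = 1095289 N.
Remaining web compression depth: a_w = (T − C_f)/(0.85 f'_c b_w) = (2599800 − 1095289)/(0.85 × 23 × 385) = 199.89 mm.
M_n = C_f(d − h_f/2) + (T − C_f)(d − a_w/2) = 1095289 × (515 − 67.5) + 1504511 × (515 − 99.945) = 490.14 + 624.45 = 1114.59 × 10⁶ N·mm.
M_n = 1114.59 kN·m.

M_n ≈ 1110 kN·m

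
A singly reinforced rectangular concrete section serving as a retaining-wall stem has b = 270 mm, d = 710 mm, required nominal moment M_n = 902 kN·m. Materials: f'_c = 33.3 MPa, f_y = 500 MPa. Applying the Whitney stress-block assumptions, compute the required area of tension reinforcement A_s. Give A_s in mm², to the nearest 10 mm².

With M_n = 0.85 f'_c a b (d − a/2), solve the quadratic for a:
a = d − √(d² − 2M_n/(0.85 f'_c b)) = 710 − √(710² − 2 × 902×10⁶/(0.85 × 33.3 × 270)) = 192.27 mm.
A_s = 0.85 f'_c a b / f_y = 0.85 × 33.3 × 192.27 × 270 / 500 = 2938.8 mm².

A_s ≈ 2940 mm²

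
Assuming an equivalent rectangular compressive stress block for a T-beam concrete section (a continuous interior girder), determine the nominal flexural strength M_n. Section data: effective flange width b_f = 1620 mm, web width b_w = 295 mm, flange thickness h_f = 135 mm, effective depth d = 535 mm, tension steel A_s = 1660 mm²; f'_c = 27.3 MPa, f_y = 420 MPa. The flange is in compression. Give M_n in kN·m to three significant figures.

Tension: T = A_s f_y = 1660 × 420 = 697200 N.
Try a within the flange: a = T/(0.85 f'_c b_f) = 697200/(0.85 × 27.3 × 1620) = 18.55 mm.
Since a = 18.55 ≤ h_f = 135 mm, the stress block lies entirely in the flange; analyse as a rectangular beam of width b_f.
M_n = T(d − a/2) = 697200 × (535 − 9.275) = 366.54 × 10⁶ N·mm.
M_n = 366.54 kN·m.

M_n ≈ 367 kN·m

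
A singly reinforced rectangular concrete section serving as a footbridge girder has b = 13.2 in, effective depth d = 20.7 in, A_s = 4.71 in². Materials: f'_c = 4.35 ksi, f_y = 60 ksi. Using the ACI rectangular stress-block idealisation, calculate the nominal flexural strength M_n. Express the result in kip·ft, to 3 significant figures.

T = A_s f_y = 4.71 × 60 = 282.6 kips.
a = T/(0.85 f'_c b) = 282.6/(0.85 × 4.35 × 13.2) = 5.790 in.
M_n = T(d − a/2) = 282.6 × (20.7 − 2.895) = 5031.7 kip·in = 5031.7/12 = 419.31 kip·ft.

M_n ≈ 419 kip·ft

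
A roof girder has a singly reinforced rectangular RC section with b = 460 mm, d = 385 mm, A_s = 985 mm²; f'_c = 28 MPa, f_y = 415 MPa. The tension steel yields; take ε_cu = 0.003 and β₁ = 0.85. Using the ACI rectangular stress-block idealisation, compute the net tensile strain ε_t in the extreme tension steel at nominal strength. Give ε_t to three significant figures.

a = A_s f_y/(0.85 f'_c b) = 37.34 mm.
β₁ = 0.85, so c = a/β₁ = 37.34/0.85 = 43.93 mm.
From the linear strain diagram with ε_cu = 0.003: ε_t = 0.003 (d − c)/c = 0.003 × (385 − 43.93)/43.93 = 0.0233.
Since ε_t ≥ 0.005, the section is tension-controlled.

ε_t ≈ 0.0233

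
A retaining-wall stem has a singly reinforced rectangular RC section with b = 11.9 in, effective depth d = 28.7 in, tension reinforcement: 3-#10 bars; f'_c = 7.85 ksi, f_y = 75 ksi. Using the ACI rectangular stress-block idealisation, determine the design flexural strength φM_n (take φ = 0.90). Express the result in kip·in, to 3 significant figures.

φM_n ≈ 6920 kip·in

A_s = 3 × 1.27 = 3.81 in².
T = A_s f_y = 3.81 × 75 = 285.75 kips.
a = T/(0.85 f'_c b) = 285.75/(0.85 × 7.85 × 11.9) = 3.599 in.
M_n = T(d − a/2) = 285.75 × (28.7 − 1.7995) = 7686.8 kip·in.
φM_n = 0.90 × 7686.8 = 6918.1 kip·in.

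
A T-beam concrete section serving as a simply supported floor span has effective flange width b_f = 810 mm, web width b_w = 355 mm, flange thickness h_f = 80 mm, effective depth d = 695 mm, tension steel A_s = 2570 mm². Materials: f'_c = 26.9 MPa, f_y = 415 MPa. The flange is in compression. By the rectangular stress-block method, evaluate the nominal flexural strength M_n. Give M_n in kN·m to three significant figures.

Tension: T = A_s f_y = 2570 × 415 = 1066550 N.
Try a within the flange: a = T/(0.85 f'_c b_f) = 1066550/(0.85 × 26.9 × 810) = 57.59 mm.
Since a = 57.59 ≤ h_f = 80 mm, the stress block lies entirely in the flange; analyse as a rectangular beam of width b_f.
M_n = T(d − a/2) = 1066550 × (695 − 28.795) = 710.54 × 10⁶ N·mm.
M_n = 710.54 kN·m.

M_n ≈ 711 kN·m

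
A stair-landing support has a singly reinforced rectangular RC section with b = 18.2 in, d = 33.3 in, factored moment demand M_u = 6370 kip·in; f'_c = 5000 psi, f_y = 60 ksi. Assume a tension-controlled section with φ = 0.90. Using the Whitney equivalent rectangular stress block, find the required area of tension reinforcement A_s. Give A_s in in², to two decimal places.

A_s ≈ 3.70 in²

M_n = M_u/φ = 6370/0.90 = 7077.78 kip·in.
From M_n = 0.85 f'_c a b (d − a/2):
a = d − √(d² − 2M_n/(0.85 f'_c b)) = 33.3 − √(33.3² − 2 × 7077.78/(0.85 × 5 × 18.2)) = 2.872 in.
A_s = 0.85 f'_c a b / f_y = 0.85 × 5 × 2.872 × 18.2 / 60 = 3.702 in².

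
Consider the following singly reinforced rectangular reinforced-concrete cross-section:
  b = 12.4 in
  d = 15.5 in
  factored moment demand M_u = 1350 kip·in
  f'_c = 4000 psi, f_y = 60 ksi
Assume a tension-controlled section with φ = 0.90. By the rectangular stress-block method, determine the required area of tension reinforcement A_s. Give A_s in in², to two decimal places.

A_s ≈ 1.75 in²

M_n = M_u/φ = 1350/0.90 = 1500 kip·in.
From M_n = 0.85 f'_c a b (d − a/2):
a = d − √(d² − 2M_n/(0.85 f'_c b)) = 15.5 − √(15.5² − 2 × 1500/(0.85 × 4 × 12.4)) = 2.496 in.
A_s = 0.85 f'_c a b / f_y = 0.85 × 4 × 2.496 × 12.4 / 60 = 1.754 in².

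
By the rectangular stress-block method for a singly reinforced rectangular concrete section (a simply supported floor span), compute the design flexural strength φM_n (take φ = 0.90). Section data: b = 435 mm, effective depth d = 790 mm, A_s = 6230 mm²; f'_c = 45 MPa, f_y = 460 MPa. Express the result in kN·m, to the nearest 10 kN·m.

φM_n ≈ 1820 kN·m

T = A_s f_y = 6230 × 460 = 2865800 N = 2865.8 kN.
From C = T: a = T/(0.85 f'_c b) = 2865800/(0.85 × 45 × 435) = 172.24 mm.
M_n = T(d − a/2) = 2865.8 kN × (790 − 86.12) mm = 2017.18 kN·m.
φM_n = 0.90 × 2017.18 = 1815.46 kN·m.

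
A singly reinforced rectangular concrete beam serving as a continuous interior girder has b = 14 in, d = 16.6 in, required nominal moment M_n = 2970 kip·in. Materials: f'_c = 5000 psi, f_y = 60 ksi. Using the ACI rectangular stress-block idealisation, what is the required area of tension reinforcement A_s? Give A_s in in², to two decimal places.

A_s ≈ 3.32 in²

From M_n = 0.85 f'_c a b (d − a/2):
a = d − √(d² − 2M_n/(0.85 f'_c b)) = 16.6 − √(16.6² − 2 × 2970/(0.85 × 5 × 14)) = 3.344 in.
A_s = 0.85 f'_c a b / f_y = 0.85 × 5 × 3.344 × 14 / 60 = 3.316 in².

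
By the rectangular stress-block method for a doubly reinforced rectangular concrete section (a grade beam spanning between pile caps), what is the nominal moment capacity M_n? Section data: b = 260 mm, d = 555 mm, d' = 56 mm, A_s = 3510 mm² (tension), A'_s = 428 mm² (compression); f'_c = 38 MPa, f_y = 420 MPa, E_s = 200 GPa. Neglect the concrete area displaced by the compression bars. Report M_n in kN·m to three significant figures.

M_n ≈ 708 kN·m

Assume both tension and compression steel yield.
Net tension couple steel: A_s − A'_s = 3082 mm².
a = (A_s − A'_s) f_y / (0.85 f'_c b) = 1294440/(0.85 × 38 × 260) = 154.14 mm.
c = a/β₁ = 154.14/0.779 = 197.87 mm; ε'_s = 0.003(c − d')/c = 0.0022 ≥ f_y/E_s = 0.0021, so compression steel does yield.
M_n = (A_s − A'_s) f_y (d − a/2) + A'_s f_y (d − d') = [1294440 × (555 − 77.07) + 179760 × (555 − 56)] × 10⁻⁶ = 618.65 + 89.70 = 708.35 kN·m.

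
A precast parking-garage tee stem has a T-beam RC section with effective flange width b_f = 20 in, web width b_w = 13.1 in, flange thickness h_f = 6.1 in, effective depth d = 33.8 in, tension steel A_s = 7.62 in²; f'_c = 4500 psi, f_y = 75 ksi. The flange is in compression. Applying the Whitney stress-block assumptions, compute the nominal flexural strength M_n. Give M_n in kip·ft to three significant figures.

Tension: T = A_s f_y = 7.62 × 75 = 571.5 kips.
Try a within the flange: a = T/(0.85 f'_c b_f) = 571.5/(0.85 × 4.5 × 20) = 7.471 in.
a = 7.471 > h_f = 6.1 in: the block extends into the web. Split into flange-overhang and web parts.
C_f = 0.85 f'_c (b_f − b_w) h_f = 0.85 × 4.5 × (20 − 13.1) × 6.1 = 161.0 kips.
Remaining web compression depth: a_w = (T − C_f)/(0.85 f'_c b_w) = (571.5 − 161.0)/(0.85 × 4.5 × 13.1) = 8.192 in.
M_n = C_f(d − h_f/2) + (T − C_f)(d − a_w/2) = 161.0 × (33.8 − 3.05) + 410.5 × (33.8 − 4.096) = 4950.8 + 12193.5 = 17144.3 kip·in.
M_n = 17144.3/12 = 1428.69 kip·ft.

M_n ≈ 1430 kip·ft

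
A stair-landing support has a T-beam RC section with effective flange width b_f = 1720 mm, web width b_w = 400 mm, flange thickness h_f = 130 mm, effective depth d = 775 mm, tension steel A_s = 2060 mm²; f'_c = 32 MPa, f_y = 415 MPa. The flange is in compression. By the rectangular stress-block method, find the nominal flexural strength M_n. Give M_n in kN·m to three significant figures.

M_n ≈ 655 kN·m

Tension: T = A_s f_y = 2060 × 415 = 854900 N.
Try a within the flange: a = T/(0.85 f'_c b_f) = 854900/(0.85 × 32 × 1720) = 18.27 mm.
Since a = 18.27 ≤ h_f = 130 mm, the stress block lies entirely in the flange; analyse as a rectangular beam of width b_f.
M_n = T(d − a/2) = 854900 × (775 − 9.135) = 654.74 × 10⁶ N·mm.
M_n = 654.74 kN·m.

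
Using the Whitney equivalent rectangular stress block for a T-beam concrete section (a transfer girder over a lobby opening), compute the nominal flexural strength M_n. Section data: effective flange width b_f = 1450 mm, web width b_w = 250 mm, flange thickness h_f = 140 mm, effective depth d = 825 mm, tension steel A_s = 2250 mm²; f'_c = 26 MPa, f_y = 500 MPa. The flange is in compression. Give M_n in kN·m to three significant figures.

M_n ≈ 908 kN·m

Tension: T = A_s f_y = 2250 × 500 = 1125000 N.
Try a within the flange: a = T/(0.85 f'_c b_f) = 1125000/(0.85 × 26 × 1450) = 35.11 mm.
Since a = 35.11 ≤ h_f = 140 mm, the stress block lies entirely in the flange; analyse as a rectangular beam of width b_f.
M_n = T(d − a/2) = 1125000 × (825 − 17.555) = 908.38 × 10⁶ N·mm.
M_n = 908.38 kN·m.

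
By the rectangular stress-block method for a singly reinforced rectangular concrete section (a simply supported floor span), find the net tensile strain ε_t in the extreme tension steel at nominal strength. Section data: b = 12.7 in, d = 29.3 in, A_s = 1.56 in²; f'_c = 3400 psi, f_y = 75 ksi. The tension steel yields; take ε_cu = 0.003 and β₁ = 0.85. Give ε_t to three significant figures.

a = A_s f_y/(0.85 f'_c b) = 3.188 in.
β₁ = 0.85, so c = a/β₁ = 3.188/0.85 = 3.751 in.
From the linear strain diagram with ε_cu = 0.003: ε_t = 0.003 (d − c)/c = 0.003 × (29.3 − 3.751)/3.751 = 0.0204.
Since ε_t ≥ 0.005, the section is tension-controlled.

ε_t ≈ 0.0204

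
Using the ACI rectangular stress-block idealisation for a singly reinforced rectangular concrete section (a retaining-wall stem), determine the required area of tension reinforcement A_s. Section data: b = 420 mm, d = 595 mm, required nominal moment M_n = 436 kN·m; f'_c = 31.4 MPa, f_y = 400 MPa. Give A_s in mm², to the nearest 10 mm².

A_s ≈ 1950 mm²

With M_n = 0.85 f'_c a b (d − a/2), solve the quadratic for a:
a = d − √(d² − 2M_n/(0.85 f'_c b)) = 595 − √(595² − 2 × 436×10⁶/(0.85 × 31.4 × 420)) = 69.42 mm.
A_s = 0.85 f'_c a b / f_y = 0.85 × 31.4 × 69.42 × 420 / 400 = 1945.5 mm².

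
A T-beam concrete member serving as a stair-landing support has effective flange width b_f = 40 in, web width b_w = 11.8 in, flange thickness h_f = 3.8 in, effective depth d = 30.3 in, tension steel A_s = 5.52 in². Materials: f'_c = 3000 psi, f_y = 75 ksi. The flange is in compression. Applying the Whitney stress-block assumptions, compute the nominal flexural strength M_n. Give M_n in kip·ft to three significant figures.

Tension: T = A_s f_y = 5.52 × 75 = 414 kips.
Try a within the flange: a = T/(0.85 f'_c b_f) = 414/(0.85 × 3 × 40) = 4.059 in.
a = 4.059 > h_f = 3.8 in: the block extends into the web. Split into flange-overhang and web parts.
C_f = 0.85 f'_c (b_f − b_w) h_f = 0.85 × 3 × (40 − 11.8) × 3.8 = 273.3 kips.
Remaining web compression depth: a_w = (T − C_f)/(0.85 f'_c b_w) = (414 − 273.3)/(0.85 × 3 × 11.8) = 4.676 in.
M_n = C_f(d − h_f/2) + (T − C_f)(d − a_w/2) = 273.3 × (30.3 − 1.9) + 140.7 × (30.3 − 2.338) = 7761.7 + 3934.3 = 11696.0 kip·in.
M_n = 11696.0/12 = 974.67 kip·ft.

M_n ≈ 975 kip·ft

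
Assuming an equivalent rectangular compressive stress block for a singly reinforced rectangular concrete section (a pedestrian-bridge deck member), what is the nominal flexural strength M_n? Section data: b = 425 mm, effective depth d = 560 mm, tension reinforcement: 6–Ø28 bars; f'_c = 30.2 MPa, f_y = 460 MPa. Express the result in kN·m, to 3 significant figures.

A_s = 6 × 616 = 3696 mm².
T = A_s f_y = 3696 × 460 = 1700160 N = 1700.16 kN.
From C = T: a = T/(0.85 f'_c b) = 1700160/(0.85 × 30.2 × 425) = 155.84 mm.
M_n = T(d − a/2) = 1700.16 kN × (560 − 77.92) mm = 819.61 kN·m.

M_n ≈ 820 kN·m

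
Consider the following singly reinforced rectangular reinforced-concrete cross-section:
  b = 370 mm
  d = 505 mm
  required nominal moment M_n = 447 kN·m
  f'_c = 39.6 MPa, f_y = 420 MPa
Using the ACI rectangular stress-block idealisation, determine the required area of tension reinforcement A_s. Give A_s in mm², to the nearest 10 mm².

A_s ≈ 2280 mm²

With M_n = 0.85 f'_c a b (d − a/2), solve the quadratic for a:
a = d − √(d² − 2M_n/(0.85 f'_c b)) = 505 − √(505² − 2 × 447×10⁶/(0.85 × 39.6 × 370)) = 76.93 mm.
A_s = 0.85 f'_c a b / f_y = 0.85 × 39.6 × 76.93 × 370 / 420 = 2281.2 mm².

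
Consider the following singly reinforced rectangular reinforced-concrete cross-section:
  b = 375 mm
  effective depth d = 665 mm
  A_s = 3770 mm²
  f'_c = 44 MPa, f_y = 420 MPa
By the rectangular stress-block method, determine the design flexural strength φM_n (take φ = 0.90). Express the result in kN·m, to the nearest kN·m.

φM_n ≈ 867 kN·m

T = A_s f_y = 3770 × 420 = 1583400 N = 1583.4 kN.
From C = T: a = T/(0.85 f'_c b) = 1583400/(0.85 × 44 × 375) = 112.90 mm.
M_n = T(d − a/2) = 1583.4 kN × (665 − 56.45) mm = 963.58 kN·m.
φM_n = 0.90 × 963.58 = 867.22 kN·m.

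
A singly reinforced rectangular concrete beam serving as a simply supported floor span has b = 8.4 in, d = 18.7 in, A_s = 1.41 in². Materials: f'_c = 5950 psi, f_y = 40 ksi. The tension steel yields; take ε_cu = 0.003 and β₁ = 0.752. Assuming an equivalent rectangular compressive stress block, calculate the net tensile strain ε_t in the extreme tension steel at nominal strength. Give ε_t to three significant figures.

ε_t ≈ 0.0288

a = A_s f_y/(0.85 f'_c b) = 1.328 in.
β₁ = 0.752, so c = a/β₁ = 1.328/0.752 = 1.766 in.
From the linear strain diagram with ε_cu = 0.003: ε_t = 0.003 (d − c)/c = 0.003 × (18.7 − 1.766)/1.766 = 0.0288.
Since ε_t ≥ 0.005, the section is tension-controlled.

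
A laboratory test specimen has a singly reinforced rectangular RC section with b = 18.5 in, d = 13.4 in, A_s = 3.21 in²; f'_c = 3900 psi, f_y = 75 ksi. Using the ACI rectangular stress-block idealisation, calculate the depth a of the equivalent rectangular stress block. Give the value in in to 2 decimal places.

a ≈ 3.93 in

T = A_s f_y = 3.21 × 75 = 240.75 kips.
a = T/(0.85 f'_c b) = 240.75/(0.85 × 3.9 × 18.5) = 3.93 in.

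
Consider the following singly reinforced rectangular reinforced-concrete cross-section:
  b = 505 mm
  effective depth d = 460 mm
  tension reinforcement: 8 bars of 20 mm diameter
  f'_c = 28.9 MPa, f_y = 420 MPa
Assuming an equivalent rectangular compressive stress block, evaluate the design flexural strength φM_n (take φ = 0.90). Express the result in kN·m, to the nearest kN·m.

A_s = 8 × 314 = 2512 mm².
T = A_s f_y = 2512 × 420 = 1055040 N = 1055.04 kN.
From C = T: a = T/(0.85 f'_c b) = 1055040/(0.85 × 28.9 × 505) = 85.05 mm.
M_n = T(d − a/2) = 1055.04 kN × (460 − 42.525) mm = 440.45 kN·m.
φM_n = 0.90 × 440.45 = 396.41 kN·m.

φM_n ≈ 396 kN·m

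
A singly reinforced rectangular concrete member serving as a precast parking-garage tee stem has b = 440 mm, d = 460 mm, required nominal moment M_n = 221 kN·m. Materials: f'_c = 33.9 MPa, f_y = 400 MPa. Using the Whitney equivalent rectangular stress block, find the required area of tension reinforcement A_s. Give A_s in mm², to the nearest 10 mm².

A_s ≈ 1260 mm²

With M_n = 0.85 f'_c a b (d − a/2), solve the quadratic for a:
a = d − √(d² − 2M_n/(0.85 f'_c b)) = 460 − √(460² − 2 × 221×10⁶/(0.85 × 33.9 × 440)) = 39.60 mm.
A_s = 0.85 f'_c a b / f_y = 0.85 × 33.9 × 39.60 × 440 / 400 = 1255.2 mm².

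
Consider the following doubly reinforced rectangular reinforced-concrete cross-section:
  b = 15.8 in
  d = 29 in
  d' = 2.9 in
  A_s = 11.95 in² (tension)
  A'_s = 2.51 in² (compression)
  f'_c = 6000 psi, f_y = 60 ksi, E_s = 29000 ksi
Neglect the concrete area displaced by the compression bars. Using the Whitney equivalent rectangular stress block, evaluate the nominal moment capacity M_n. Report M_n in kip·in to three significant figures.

Assume both steels yield.
a = (A_s − A'_s) f_y/(0.85 f'_c b) = (11.95 − 2.51) × 60/(0.85 × 6 × 15.8) = 7.029 in.
c = a/β₁ = 7.029/0.75 = 9.372 in; ε'_s = 0.003(c − d')/c = 0.0021 ≥ ε_y = 0.0021, so the compression steel yields.
M_n = (A_s − A'_s) f_y (d − a/2) + A'_s f_y (d − d') = 566.4 × (29 − 3.5145) + 150.6 × (29 − 2.9) = 14435.0 + 3930.7 = 18365.7 kip·in.

M_n ≈ 18400 kip·in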